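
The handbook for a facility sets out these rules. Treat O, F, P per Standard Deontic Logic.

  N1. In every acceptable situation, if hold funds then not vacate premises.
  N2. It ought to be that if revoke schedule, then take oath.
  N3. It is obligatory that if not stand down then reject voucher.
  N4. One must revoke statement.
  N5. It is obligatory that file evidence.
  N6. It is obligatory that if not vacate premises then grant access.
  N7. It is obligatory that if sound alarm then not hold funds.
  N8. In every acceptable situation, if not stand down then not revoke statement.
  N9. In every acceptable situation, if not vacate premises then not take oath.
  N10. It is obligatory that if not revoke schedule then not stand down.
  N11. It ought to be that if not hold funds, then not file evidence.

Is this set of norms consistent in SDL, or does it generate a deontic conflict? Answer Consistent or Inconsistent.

From premise 4 we have O(revoke_statement).
Premise 8, O(¬stand_down → ¬revoke_statement), contraposes to O(revoke_statement → stand_down); with O(revoke_statement) we get O(stand_down).
Premise 10 is O(¬revoke_schedule → ¬stand_down); contrapositively O(stand_down → revoke_schedule). Since O(stand_down) holds, K gives O(revoke_schedule).
With premise 2, O(revoke_schedule → take_oath), the K-axiom yields O(take_oath).
The contrapositive of premise 9 (O(¬vacate_premises → ¬take_oath)) is O(take_oath → vacate_premises), and O(take_oath) is already established, so O(vacate_premises).
Premise 1, O(hold_funds → ¬vacate_premises), contraposes to O(vacate_premises → ¬hold_funds); with O(vacate_premises) we get O(¬hold_funds).
Premise 11 is O(¬hold_funds → ¬file_evidence); since O(¬hold_funds), deontic closure gives O(¬file_evidence).
Yet premise 5 states O(file_evidence).
We now have both O(¬file_evidence) and O(file_evidence) — file_evidence is simultaneously obligatory and forbidden, violating the D-axiom.

Inconsistent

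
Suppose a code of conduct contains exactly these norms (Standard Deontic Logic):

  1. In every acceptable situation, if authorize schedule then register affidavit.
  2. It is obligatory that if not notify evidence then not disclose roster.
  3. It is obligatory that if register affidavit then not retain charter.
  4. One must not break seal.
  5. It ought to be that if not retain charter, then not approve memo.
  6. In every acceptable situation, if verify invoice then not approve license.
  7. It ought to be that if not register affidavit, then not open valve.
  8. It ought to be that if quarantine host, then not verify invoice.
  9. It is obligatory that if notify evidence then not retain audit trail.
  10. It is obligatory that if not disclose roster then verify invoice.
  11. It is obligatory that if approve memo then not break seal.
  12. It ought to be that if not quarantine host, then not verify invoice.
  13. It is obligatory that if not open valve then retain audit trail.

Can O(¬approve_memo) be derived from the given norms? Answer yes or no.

Premises 8 and 12 are O(quarantine_host → ¬verify_invoice) and O(¬quarantine_host → ¬verify_invoice); every ideal world satisfies quarantine_host or ¬quarantine_host, so in either case ¬verify_invoice holds — hence O(¬verify_invoice).
Premise 10, O(¬disclose_roster → verify_invoice), contraposes to O(¬verify_invoice → disclose_roster); with O(¬verify_invoice) we get O(disclose_roster).
The contrapositive of premise 2 (O(¬notify_evidence → ¬disclose_roster)) is O(disclose_roster → notify_evidence), and O(disclose_roster) is already established, so O(notify_evidence).
Premise 9 is O(notify_evidence → ¬retain_audit_trail); since O(notify_evidence), deontic closure gives O(¬retain_audit_trail).
Premise 13 is O(¬open_valve → retain_audit_trail); contrapositively O(¬retain_audit_trail → open_valve). Since O(¬retain_audit_trail) holds, K gives O(open_valve).
Premise 7 is O(¬register_affidavit → ¬open_valve); contrapositively O(open_valve → register_affidavit). Since O(open_valve) holds, K gives O(register_affidavit).
Premise 3 is O(register_affidavit → ¬retain_charter); since O(register_affidavit), deontic closure gives O(¬retain_charter).
Premise 5 is O(¬retain_charter → ¬approve_memo); since O(¬retain_charter), deontic closure gives O(¬approve_memo).
Premises 1, 4, 6, 11 do not contribute to this derivation.
So O(¬approve_memo) follows.

Yes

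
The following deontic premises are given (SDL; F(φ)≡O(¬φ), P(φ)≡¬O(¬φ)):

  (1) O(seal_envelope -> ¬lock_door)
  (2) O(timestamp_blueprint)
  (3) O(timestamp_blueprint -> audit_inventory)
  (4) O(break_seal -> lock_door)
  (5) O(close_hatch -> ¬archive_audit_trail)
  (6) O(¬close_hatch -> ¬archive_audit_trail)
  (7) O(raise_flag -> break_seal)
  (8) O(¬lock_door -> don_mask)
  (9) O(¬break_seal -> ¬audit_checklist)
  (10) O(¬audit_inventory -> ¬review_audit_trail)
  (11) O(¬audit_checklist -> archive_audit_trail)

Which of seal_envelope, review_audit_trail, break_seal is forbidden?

seal_envelope

Premises 5 and 6 are O(close_hatch -> ¬archive_audit_trail) and O(¬close_hatch -> ¬archive_audit_trail); every ideal world satisfies close_hatch or ¬close_hatch, so in either case ¬archive_audit_trail holds — hence O(¬archive_audit_trail).
The contrapositive of premise 11 (O(¬audit_checklist -> archive_audit_trail)) is O(¬archive_audit_trail -> audit_checklist), and O(¬archive_audit_trail) is already established, so O(audit_checklist).
Premise 9 is O(¬break_seal -> ¬audit_checklist); contrapositively O(audit_checklist -> break_seal). Since O(audit_checklist) holds, K gives O(break_seal).
Premise 4 is O(break_seal -> lock_door); since O(break_seal), deontic closure gives O(lock_door).
Premise 1, O(seal_envelope -> ¬lock_door), contraposes to O(lock_door -> ¬seal_envelope); with O(lock_door) we get O(¬seal_envelope).
So O(¬seal_envelope) holds, i.e. seal_envelope is forbidden. None of the other listed options is forbidden under the premises.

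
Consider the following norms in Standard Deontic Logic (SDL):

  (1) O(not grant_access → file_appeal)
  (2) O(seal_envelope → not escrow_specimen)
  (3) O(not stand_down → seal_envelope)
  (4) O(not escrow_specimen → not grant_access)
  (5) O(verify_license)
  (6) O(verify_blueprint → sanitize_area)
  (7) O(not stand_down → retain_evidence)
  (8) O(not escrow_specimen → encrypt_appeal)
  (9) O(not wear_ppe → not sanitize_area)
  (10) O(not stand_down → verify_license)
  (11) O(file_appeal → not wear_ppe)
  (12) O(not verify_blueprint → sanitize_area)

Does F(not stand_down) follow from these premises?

Premises 12 and 6 are O(not verify_blueprint → sanitize_area) and O(verify_blueprint → sanitize_area); every ideal world satisfies not verify_blueprint or verify_blueprint, so in either case sanitize_area holds — hence O(sanitize_area).
The contrapositive of premise 9 (O(not wear_ppe → not sanitize_area)) is O(sanitize_area → wear_ppe), and O(sanitize_area) is already established, so O(wear_ppe).
The contrapositive of premise 11 (O(file_appeal → not wear_ppe)) is O(wear_ppe → not file_appeal), and O(wear_ppe) is already established, so O(not file_appeal).
The contrapositive of premise 1 (O(not grant_access → file_appeal)) is O(not file_appeal → grant_access), and O(not file_appeal) is already established, so O(grant_access).
Premise 4, O(not escrow_specimen → not grant_access), contraposes to O(grant_access → escrow_specimen); with O(grant_access) we get O(escrow_specimen).
Premise 2, O(seal_envelope → not escrow_specimen), contraposes to O(escrow_specimen → not seal_envelope); with O(escrow_specimen) we get O(not seal_envelope).
Premise 3 is O(not stand_down → seal_envelope); contrapositively O(not seal_envelope → stand_down). Since O(not seal_envelope) holds, K gives O(stand_down).
Premises 5, 7, 8, 10 do not contribute to this derivation.
So O(stand_down) holds, i.e. F(not stand_down). The claim follows.

Yes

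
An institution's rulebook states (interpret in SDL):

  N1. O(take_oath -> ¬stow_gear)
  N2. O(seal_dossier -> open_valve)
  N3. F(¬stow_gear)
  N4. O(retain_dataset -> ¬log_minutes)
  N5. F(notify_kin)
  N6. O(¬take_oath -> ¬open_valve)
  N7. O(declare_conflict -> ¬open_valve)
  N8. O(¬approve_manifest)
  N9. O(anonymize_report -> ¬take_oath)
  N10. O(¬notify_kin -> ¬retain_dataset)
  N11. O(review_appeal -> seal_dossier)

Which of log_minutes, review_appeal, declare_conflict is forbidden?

Premise 3 is F(¬stow_gear), i.e. O(stow_gear).
The contrapositive of premise 1 (O(take_oath -> ¬stow_gear)) is O(stow_gear -> ¬take_oath), and O(stow_gear) is already established, so O(¬take_oath).
Applying K to premise 6 (O(¬take_oath -> ¬open_valve)) and O(¬take_oath) yields O(¬open_valve).
Premise 2 is O(seal_dossier -> open_valve); contrapositively O(¬open_valve -> ¬seal_dossier). Since O(¬open_valve) holds, K gives O(¬seal_dossier).
Premise 11 is O(review_appeal -> seal_dossier); contrapositively O(¬seal_dossier -> ¬review_appeal). Since O(¬seal_dossier) holds, K gives O(¬review_appeal).
So O(¬review_appeal) holds, i.e. review_appeal is forbidden. None of the other listed options is forbidden under the premises.

review_appeal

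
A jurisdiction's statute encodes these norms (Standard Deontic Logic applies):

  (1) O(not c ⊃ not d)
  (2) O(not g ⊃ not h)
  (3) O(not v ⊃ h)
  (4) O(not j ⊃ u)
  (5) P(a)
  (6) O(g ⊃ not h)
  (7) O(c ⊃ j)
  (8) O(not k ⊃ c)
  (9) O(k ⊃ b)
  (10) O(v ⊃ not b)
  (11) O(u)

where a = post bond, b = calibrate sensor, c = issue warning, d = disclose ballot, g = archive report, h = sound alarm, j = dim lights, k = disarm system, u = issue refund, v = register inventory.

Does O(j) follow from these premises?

Yes

By case analysis on g: premise 6 gives O(g ⊃ not h) and premise 2 gives O(not g ⊃ not h), so O(not h) either way.
Premise 3, O(not v ⊃ h), contraposes to O(not h ⊃ v); with O(not h) we get O(v).
Premise 10 is O(v ⊃ not b); since O(v), deontic closure gives O(not b).
Premise 9 is O(k ⊃ b); contrapositively O(not b ⊃ not k). Since O(not b) holds, K gives O(not k).
Applying K to premise 8 (O(not k ⊃ c)) and O(not k) yields O(c).
Premise 7 is O(c ⊃ j); since O(c), deontic closure gives O(j).
Premises 1, 4, 5, 11 do not contribute to this derivation.
So O(j) follows.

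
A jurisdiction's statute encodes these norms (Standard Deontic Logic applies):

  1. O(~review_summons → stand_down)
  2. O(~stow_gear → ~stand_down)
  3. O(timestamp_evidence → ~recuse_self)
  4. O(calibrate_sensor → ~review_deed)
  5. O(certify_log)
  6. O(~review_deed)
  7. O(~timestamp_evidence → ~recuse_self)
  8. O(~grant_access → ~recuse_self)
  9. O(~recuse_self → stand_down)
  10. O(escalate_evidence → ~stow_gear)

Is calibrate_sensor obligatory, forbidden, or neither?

Premise 4 is O(calibrate_sensor → ~review_deed); even if O(~review_deed) held, inferring O(calibrate_sensor) would be affirming the consequent — invalid.
No premise or chain of K-axiom applications forces O(calibrate_sensor), and none forces O(~calibrate_sensor). So calibrate_sensor is neither obligatory nor forbidden under these norms.

Neither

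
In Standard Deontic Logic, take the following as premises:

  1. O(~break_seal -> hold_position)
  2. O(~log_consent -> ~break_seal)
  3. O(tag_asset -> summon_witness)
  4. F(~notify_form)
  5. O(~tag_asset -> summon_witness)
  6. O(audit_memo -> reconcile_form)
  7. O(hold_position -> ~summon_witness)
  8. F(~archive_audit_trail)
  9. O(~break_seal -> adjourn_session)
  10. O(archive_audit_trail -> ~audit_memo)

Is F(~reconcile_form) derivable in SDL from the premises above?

Premise 6 is O(audit_memo -> reconcile_form), but O(audit_memo) is not derivable from the premises, so it does not yield O(reconcile_form).
No other premise forces O(reconcile_form). An ideal world satisfying every premise can still have ~reconcile_form true, so F(~reconcile_form) is not derivable.

No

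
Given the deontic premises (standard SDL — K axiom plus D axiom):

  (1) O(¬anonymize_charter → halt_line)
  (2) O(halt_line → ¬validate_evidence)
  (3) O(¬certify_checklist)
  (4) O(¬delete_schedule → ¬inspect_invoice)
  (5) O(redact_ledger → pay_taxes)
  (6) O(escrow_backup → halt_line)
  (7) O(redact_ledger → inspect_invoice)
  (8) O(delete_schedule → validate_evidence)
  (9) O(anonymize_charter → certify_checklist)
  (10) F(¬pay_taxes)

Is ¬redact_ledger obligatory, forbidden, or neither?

From premise 3 we have O(¬certify_checklist).
Premise 9 is O(anonymize_charter → certify_checklist); contrapositively O(¬certify_checklist → ¬anonymize_charter). Since O(¬certify_checklist) holds, K gives O(¬anonymize_charter).
From O(¬anonymize_charter) and premise 1, O(¬anonymize_charter → halt_line), we obtain O(halt_line).
From O(halt_line) and premise 2, O(halt_line → ¬validate_evidence), we obtain O(¬validate_evidence).
The contrapositive of premise 8 (O(delete_schedule → validate_evidence)) is O(¬validate_evidence → ¬delete_schedule), and O(¬validate_evidence) is already established, so O(¬delete_schedule).
From O(¬delete_schedule) and premise 4, O(¬delete_schedule → ¬inspect_invoice), we obtain O(¬inspect_invoice).
Premise 7, O(redact_ledger → inspect_invoice), contraposes to O(¬inspect_invoice → ¬redact_ledger); with O(¬inspect_invoice) we get O(¬redact_ledger).
Premises 5, 6, 10 do not contribute to this derivation.
Hence ¬redact_ledger is obligatory.

Obligatory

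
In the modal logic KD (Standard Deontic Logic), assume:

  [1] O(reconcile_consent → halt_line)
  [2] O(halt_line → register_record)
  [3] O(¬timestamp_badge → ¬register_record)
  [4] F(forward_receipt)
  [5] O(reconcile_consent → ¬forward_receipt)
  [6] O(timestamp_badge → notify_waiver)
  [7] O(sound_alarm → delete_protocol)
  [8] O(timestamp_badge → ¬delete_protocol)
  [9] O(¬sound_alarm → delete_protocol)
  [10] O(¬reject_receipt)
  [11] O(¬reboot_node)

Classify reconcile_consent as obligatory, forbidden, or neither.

Forbidden

By case analysis on sound_alarm: premise 7 gives O(sound_alarm → delete_protocol) and premise 9 gives O(¬sound_alarm → delete_protocol), so O(delete_protocol) either way.
Premise 8, O(timestamp_badge → ¬delete_protocol), contraposes to O(delete_protocol → ¬timestamp_badge); with O(delete_protocol) we get O(¬timestamp_badge).
With premise 3, O(¬timestamp_badge → ¬register_record), the K-axiom yields O(¬register_record).
The contrapositive of premise 2 (O(halt_line → register_record)) is O(¬register_record → ¬halt_line), and O(¬register_record) is already established, so O(¬halt_line).
The contrapositive of premise 1 (O(reconcile_consent → halt_line)) is O(¬halt_line → ¬reconcile_consent), and O(¬halt_line) is already established, so O(¬reconcile_consent).
Premises 4, 5, 6, 10, 11 do not contribute to this derivation.
Thus O(¬reconcile_consent), which is F(reconcile_consent): reconcile_consent is forbidden.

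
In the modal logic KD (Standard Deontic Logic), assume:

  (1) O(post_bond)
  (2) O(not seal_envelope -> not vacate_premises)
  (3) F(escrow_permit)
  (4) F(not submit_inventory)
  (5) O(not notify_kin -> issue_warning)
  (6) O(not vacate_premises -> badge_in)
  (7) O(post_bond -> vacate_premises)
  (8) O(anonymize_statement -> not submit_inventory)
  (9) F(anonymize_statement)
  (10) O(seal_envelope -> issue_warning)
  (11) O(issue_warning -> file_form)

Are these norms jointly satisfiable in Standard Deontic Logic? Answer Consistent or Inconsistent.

Premise 8 is O(anonymize_statement -> not submit_inventory), but O(anonymize_statement) is not derivable from the premises, so it does not yield O(not submit_inventory).
So O(not submit_inventory) is not derivable, and the apparent clash with O(submit_inventory) does not arise.
A world satisfying every obligation exists (e.g. anonymize_statement=false, badge_in=false, escrow_permit=false, file_form=true, issue_warning=true, notify_kin=false, post_bond=true, seal_envelope=true, submit_inventory=true, vacate_premises=true); no atom is both obligatory and forbidden, so the set is consistent.

Consistent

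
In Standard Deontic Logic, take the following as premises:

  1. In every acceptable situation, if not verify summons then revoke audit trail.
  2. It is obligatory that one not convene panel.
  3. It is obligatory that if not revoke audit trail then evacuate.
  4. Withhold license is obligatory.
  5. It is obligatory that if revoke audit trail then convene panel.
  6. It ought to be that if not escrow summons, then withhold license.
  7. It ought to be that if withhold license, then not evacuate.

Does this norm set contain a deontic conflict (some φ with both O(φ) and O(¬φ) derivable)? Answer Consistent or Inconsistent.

Inconsistent

Premise 4 states O(withhold_license) outright.
Applying K to premise 7 (O(withhold_license → ¬evacuate)) and O(withhold_license) yields O(¬evacuate).
The contrapositive of premise 3 (O(¬revoke_audit_trail → evacuate)) is O(¬evacuate → revoke_audit_trail), and O(¬evacuate) is already established, so O(revoke_audit_trail).
From O(revoke_audit_trail) and premise 5, O(revoke_audit_trail → convene_panel), we obtain O(convene_panel).
Yet premise 2 states O(¬convene_panel).
We now have both O(convene_panel) and O(¬convene_panel) — convene_panel is simultaneously obligatory and forbidden, violating the D-axiom.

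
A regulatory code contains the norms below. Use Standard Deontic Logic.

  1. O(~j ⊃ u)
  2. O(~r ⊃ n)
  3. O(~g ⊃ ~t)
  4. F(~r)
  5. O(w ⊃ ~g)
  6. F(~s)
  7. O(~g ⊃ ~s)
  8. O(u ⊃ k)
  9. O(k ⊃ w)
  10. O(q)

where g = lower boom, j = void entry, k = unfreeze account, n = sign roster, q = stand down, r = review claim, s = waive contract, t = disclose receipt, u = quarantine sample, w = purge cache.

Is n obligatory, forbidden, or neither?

Premise 2 is O(~r ⊃ n), but O(~r) is not derivable from the premises, so it does not yield O(n).
No premise or chain of K-axiom applications forces O(n), and none forces O(~n). So n is neither obligatory nor forbidden under these norms.

Neither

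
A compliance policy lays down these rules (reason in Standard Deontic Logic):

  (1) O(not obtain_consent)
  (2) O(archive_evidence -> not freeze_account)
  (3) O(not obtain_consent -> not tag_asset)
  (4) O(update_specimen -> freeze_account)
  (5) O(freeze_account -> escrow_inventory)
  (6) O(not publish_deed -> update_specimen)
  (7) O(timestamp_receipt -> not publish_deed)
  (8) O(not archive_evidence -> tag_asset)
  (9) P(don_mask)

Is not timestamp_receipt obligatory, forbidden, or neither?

Obligatory

From premise 1 we have O(not obtain_consent).
Applying K to premise 3 (O(not obtain_consent -> not tag_asset)) and O(not obtain_consent) yields O(not tag_asset).
Premise 8, O(not archive_evidence -> tag_asset), contraposes to O(not tag_asset -> archive_evidence); with O(not tag_asset) we get O(archive_evidence).
From O(archive_evidence) and premise 2, O(archive_evidence -> not freeze_account), we obtain O(not freeze_account).
Premise 4, O(update_specimen -> freeze_account), contraposes to O(not freeze_account -> not update_specimen); with O(not freeze_account) we get O(not update_specimen).
Premise 6 is O(not publish_deed -> update_specimen); contrapositively O(not update_specimen -> publish_deed). Since O(not update_specimen) holds, K gives O(publish_deed).
Premise 7, O(timestamp_receipt -> not publish_deed), contraposes to O(publish_deed -> not timestamp_receipt); with O(publish_deed) we get O(not timestamp_receipt).
Premises 5, 9 do not contribute to this derivation.
Hence not timestamp_receipt is obligatory.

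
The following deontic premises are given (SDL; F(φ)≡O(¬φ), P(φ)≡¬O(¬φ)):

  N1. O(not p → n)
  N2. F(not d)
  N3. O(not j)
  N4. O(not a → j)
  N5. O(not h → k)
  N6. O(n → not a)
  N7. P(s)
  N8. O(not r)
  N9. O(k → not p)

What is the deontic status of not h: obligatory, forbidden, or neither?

Forbidden

Premise 3 gives O(not j).
The contrapositive of premise 4 (O(not a → j)) is O(not j → a), and O(not j) is already established, so O(a).
Premise 6 is O(n → not a); contrapositively O(a → not n). Since O(a) holds, K gives O(not n).
The contrapositive of premise 1 (O(not p → n)) is O(not n → p), and O(not n) is already established, so O(p).
Premise 9, O(k → not p), contraposes to O(p → not k); with O(p) we get O(not k).
The contrapositive of premise 5 (O(not h → k)) is O(not k → h), and O(not k) is already established, so O(h).
Premises 2, 7, 8 do not contribute to this derivation.
Thus O(h), which is F(not h): not h is forbidden.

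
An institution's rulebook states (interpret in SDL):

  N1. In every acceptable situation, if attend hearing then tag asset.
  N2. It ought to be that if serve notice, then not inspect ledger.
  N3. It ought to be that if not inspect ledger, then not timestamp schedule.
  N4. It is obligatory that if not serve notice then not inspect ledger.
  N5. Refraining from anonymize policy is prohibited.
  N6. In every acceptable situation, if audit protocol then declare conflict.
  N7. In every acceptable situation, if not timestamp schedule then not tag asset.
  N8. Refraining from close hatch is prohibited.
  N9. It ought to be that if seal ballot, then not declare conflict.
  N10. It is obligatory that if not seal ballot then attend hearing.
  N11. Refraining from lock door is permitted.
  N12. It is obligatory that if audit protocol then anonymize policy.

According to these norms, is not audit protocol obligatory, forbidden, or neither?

Obligatory

Premises 2 and 4 cover both cases: O(serve_notice → ¬inspect_ledger) and O(¬serve_notice → ¬inspect_ledger). Since serve_notice ∨ ¬serve_notice is a tautology, O(¬inspect_ledger) follows.
From O(¬inspect_ledger) and premise 3, O(¬inspect_ledger → ¬timestamp_schedule), we obtain O(¬timestamp_schedule).
With premise 7, O(¬timestamp_schedule → ¬tag_asset), the K-axiom yields O(¬tag_asset).
Premise 1, O(attend_hearing → tag_asset), contraposes to O(¬tag_asset → ¬attend_hearing); with O(¬tag_asset) we get O(¬attend_hearing).
The contrapositive of premise 10 (O(¬seal_ballot → attend_hearing)) is O(¬attend_hearing → seal_ballot), and O(¬attend_hearing) is already established, so O(seal_ballot).
Applying K to premise 9 (O(seal_ballot → ¬declare_conflict)) and O(seal_ballot) yields O(¬declare_conflict).
The contrapositive of premise 6 (O(audit_protocol → declare_conflict)) is O(¬declare_conflict → ¬audit_protocol), and O(¬declare_conflict) is already established, so O(¬audit_protocol).
Premises 5, 8, 11, 12 do not contribute to this derivation.
Hence ¬audit_protocol is obligatory.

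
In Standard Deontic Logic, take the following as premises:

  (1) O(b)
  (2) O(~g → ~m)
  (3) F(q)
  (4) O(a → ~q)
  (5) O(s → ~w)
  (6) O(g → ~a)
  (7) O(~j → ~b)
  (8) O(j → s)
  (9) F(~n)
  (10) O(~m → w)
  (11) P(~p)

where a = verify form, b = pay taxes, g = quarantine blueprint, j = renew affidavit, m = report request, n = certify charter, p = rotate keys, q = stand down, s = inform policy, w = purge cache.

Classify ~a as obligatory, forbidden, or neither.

From premise 1 we have O(b).
Premise 7, O(~j → ~b), contraposes to O(b → j); with O(b) we get O(j).
With premise 8, O(j → s), the K-axiom yields O(s).
From O(s) and premise 5, O(s → ~w), we obtain O(~w).
Premise 10 is O(~m → w); contrapositively O(~w → m). Since O(~w) holds, K gives O(m).
Premise 2, O(~g → ~m), contraposes to O(m → g); with O(m) we get O(g).
Premise 6 is O(g → ~a); since O(g), deontic closure gives O(~a).
Premises 3, 4, 9, 11 do not contribute to this derivation.
Hence ~a is obligatory.

Obligatory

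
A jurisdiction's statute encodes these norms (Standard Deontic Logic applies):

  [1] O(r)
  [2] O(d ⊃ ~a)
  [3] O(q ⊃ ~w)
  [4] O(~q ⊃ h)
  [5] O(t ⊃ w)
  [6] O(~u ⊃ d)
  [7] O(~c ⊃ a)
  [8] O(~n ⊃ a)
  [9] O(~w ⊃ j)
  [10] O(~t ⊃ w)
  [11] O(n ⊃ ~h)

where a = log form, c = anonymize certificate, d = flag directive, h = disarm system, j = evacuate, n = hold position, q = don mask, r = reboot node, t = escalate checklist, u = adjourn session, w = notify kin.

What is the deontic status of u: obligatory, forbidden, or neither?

Premises 10 and 5 cover both cases: O(~t ⊃ w) and O(t ⊃ w). Since ~t ∨ t is a tautology, O(w) follows.
The contrapositive of premise 3 (O(q ⊃ ~w)) is O(w ⊃ ~q), and O(w) is already established, so O(~q).
From O(~q) and premise 4, O(~q ⊃ h), we obtain O(h).
Premise 11, O(n ⊃ ~h), contraposes to O(h ⊃ ~n); with O(h) we get O(~n).
From O(~n) and premise 8, O(~n ⊃ a), we obtain O(a).
Premise 2, O(d ⊃ ~a), contraposes to O(a ⊃ ~d); with O(a) we get O(~d).
The contrapositive of premise 6 (O(~u ⊃ d)) is O(~d ⊃ u), and O(~d) is already established, so O(u).
Premises 1, 7, 9 do not contribute to this derivation.
Hence u is obligatory.

Obligatory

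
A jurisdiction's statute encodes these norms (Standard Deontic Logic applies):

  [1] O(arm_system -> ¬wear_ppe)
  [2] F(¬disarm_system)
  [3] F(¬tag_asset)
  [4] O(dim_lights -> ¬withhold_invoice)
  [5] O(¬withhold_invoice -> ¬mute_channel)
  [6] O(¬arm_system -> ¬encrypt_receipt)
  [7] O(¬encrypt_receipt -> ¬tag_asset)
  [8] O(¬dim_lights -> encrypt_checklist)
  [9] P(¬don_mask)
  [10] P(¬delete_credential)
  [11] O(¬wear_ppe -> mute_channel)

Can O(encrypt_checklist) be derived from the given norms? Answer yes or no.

Premise 3 is F(¬tag_asset), i.e. O(tag_asset).
Premise 7 is O(¬encrypt_receipt -> ¬tag_asset); contrapositively O(tag_asset -> encrypt_receipt). Since O(tag_asset) holds, K gives O(encrypt_receipt).
The contrapositive of premise 6 (O(¬arm_system -> ¬encrypt_receipt)) is O(encrypt_receipt -> arm_system), and O(encrypt_receipt) is already established, so O(arm_system).
Premise 1 is O(arm_system -> ¬wear_ppe); since O(arm_system), deontic closure gives O(¬wear_ppe).
With premise 11, O(¬wear_ppe -> mute_channel), the K-axiom yields O(mute_channel).
The contrapositive of premise 5 (O(¬withhold_invoice -> ¬mute_channel)) is O(mute_channel -> withhold_invoice), and O(mute_channel) is already established, so O(withhold_invoice).
The contrapositive of premise 4 (O(dim_lights -> ¬withhold_invoice)) is O(withhold_invoice -> ¬dim_lights), and O(withhold_invoice) is already established, so O(¬dim_lights).
Premise 8 is O(¬dim_lights -> encrypt_checklist); since O(¬dim_lights), deontic closure gives O(encrypt_checklist).
Premises 2, 9, 10 do not contribute to this derivation.
So O(encrypt_checklist) follows.

Yes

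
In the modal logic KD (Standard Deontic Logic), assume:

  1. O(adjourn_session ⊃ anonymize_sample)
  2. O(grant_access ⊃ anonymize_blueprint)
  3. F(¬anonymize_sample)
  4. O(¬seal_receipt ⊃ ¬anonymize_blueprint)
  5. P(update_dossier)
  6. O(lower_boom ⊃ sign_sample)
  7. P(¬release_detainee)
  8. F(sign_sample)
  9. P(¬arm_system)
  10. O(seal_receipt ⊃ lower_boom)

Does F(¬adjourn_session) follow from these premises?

Premise 1 is O(adjourn_session ⊃ anonymize_sample); even if O(anonymize_sample) held, inferring O(adjourn_session) would be affirming the consequent — invalid.
No other premise forces O(adjourn_session). An ideal world satisfying every premise can still have ¬adjourn_session true, so F(¬adjourn_session) is not derivable.

No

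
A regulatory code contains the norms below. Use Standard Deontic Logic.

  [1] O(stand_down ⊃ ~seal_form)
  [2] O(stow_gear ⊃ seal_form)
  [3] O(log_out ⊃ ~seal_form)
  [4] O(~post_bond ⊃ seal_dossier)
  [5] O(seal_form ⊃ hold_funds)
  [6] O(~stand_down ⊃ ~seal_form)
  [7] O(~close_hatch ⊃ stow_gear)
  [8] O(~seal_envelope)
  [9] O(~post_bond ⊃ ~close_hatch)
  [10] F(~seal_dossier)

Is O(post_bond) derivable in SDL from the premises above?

Premises 6 and 1 are O(~stand_down ⊃ ~seal_form) and O(stand_down ⊃ ~seal_form); every ideal world satisfies ~stand_down or stand_down, so in either case ~seal_form holds — hence O(~seal_form).
Premise 2, O(stow_gear ⊃ seal_form), contraposes to O(~seal_form ⊃ ~stow_gear); with O(~seal_form) we get O(~stow_gear).
Premise 7, O(~close_hatch ⊃ stow_gear), contraposes to O(~stow_gear ⊃ close_hatch); with O(~stow_gear) we get O(close_hatch).
Premise 9, O(~post_bond ⊃ ~close_hatch), contraposes to O(close_hatch ⊃ post_bond); with O(close_hatch) we get O(post_bond).
Premises 3, 4, 5, 8, 10 do not contribute to this derivation.
So O(post_bond) follows.

Yes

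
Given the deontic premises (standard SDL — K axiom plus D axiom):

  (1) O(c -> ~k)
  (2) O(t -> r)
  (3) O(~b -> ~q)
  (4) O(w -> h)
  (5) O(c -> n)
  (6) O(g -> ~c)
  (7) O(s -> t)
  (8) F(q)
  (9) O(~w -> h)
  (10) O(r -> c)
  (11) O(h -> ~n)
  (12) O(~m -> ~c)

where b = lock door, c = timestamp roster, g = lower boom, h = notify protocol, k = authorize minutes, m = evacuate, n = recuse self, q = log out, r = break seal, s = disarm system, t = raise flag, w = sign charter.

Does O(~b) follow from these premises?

No

Premise 3 is O(~b -> ~q); even if O(~q) held, inferring O(~b) would be affirming the consequent — invalid.
No other premise forces O(~b). An ideal world satisfying every premise can still have ~b false, so O(~b) is not derivable.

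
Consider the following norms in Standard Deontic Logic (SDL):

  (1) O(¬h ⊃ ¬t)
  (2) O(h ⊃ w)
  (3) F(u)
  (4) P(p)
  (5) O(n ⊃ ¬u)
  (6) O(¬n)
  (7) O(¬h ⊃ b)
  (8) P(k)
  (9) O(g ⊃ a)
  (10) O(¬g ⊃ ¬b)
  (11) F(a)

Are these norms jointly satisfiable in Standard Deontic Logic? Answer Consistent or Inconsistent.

Consistent

Premise 5 is O(n ⊃ ¬u); even if O(¬u) held, inferring O(n) would be affirming the consequent — invalid.
So O(n) is not derivable, and the apparent clash with O(¬n) does not arise.
A world satisfying every obligation exists (e.g. a=false, b=false, g=false, h=true, k=false, n=false, p=false, t=false, u=false, w=true); no atom is both obligatory and forbidden, so the set is consistent.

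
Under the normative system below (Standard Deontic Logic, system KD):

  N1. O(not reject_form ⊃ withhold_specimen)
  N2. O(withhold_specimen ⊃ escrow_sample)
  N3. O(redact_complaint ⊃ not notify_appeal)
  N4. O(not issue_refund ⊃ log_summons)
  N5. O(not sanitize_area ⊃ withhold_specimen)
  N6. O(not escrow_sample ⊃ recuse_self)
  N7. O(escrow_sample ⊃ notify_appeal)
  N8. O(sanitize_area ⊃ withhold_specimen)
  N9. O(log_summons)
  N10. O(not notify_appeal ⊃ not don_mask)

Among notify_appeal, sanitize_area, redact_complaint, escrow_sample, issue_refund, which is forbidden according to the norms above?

Premises 5 and 8 cover both cases: O(not sanitize_area ⊃ withhold_specimen) and O(sanitize_area ⊃ withhold_specimen). Since not sanitize_area ∨ sanitize_area is a tautology, O(withhold_specimen) follows.
Applying K to premise 2 (O(withhold_specimen ⊃ escrow_sample)) and O(withhold_specimen) yields O(escrow_sample).
With premise 7, O(escrow_sample ⊃ notify_appeal), the K-axiom yields O(notify_appeal).
Premise 3, O(redact_complaint ⊃ not notify_appeal), contraposes to O(notify_appeal ⊃ not redact_complaint); with O(notify_appeal) we get O(not redact_complaint).
So O(not redact_complaint) holds, i.e. redact_complaint is forbidden. None of the other listed options is forbidden under the premises.

redact_complaint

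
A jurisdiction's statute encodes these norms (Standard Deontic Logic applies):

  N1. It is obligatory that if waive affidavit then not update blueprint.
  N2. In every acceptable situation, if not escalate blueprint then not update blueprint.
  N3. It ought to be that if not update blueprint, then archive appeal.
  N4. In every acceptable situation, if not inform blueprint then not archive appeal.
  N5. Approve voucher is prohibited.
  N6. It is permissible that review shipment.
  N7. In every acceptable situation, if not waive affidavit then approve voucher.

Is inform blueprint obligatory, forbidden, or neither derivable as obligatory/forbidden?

Obligatory

F(approve_voucher) at premise 5 means O(¬approve_voucher).
Premise 7, O(¬waive_affidavit → approve_voucher), contraposes to O(¬approve_voucher → waive_affidavit); with O(¬approve_voucher) we get O(waive_affidavit).
From O(waive_affidavit) and premise 1, O(waive_affidavit → ¬update_blueprint), we obtain O(¬update_blueprint).
With premise 3, O(¬update_blueprint → archive_appeal), the K-axiom yields O(archive_appeal).
The contrapositive of premise 4 (O(¬inform_blueprint → ¬archive_appeal)) is O(archive_appeal → inform_blueprint), and O(archive_appeal) is already established, so O(inform_blueprint).
Premises 2, 6 do not contribute to this derivation.
Hence inform_blueprint is obligatory.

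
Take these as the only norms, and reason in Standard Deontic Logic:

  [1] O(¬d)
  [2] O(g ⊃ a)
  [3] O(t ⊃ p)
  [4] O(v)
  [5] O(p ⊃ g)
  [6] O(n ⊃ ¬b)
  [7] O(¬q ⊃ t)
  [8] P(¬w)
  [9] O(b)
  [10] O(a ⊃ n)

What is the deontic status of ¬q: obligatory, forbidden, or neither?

Forbidden

Premise 9 gives O(b).
The contrapositive of premise 6 (O(n ⊃ ¬b)) is O(b ⊃ ¬n), and O(b) is already established, so O(¬n).
Premise 10 is O(a ⊃ n); contrapositively O(¬n ⊃ ¬a). Since O(¬n) holds, K gives O(¬a).
Premise 2, O(g ⊃ a), contraposes to O(¬a ⊃ ¬g); with O(¬a) we get O(¬g).
The contrapositive of premise 5 (O(p ⊃ g)) is O(¬g ⊃ ¬p), and O(¬g) is already established, so O(¬p).
Premise 3 is O(t ⊃ p); contrapositively O(¬p ⊃ ¬t). Since O(¬p) holds, K gives O(¬t).
The contrapositive of premise 7 (O(¬q ⊃ t)) is O(¬t ⊃ q), and O(¬t) is already established, so O(q).
Premises 1, 4, 8 do not contribute to this derivation.
Thus O(q), which is F(¬q): ¬q is forbidden.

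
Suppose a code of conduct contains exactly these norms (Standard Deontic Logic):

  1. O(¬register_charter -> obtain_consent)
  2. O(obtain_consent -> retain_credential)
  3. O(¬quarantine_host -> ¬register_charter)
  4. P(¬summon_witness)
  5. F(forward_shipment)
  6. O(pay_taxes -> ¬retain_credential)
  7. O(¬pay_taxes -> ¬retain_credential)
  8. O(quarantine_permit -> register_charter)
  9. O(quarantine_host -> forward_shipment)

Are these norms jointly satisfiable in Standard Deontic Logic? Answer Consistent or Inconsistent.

Inconsistent

Premises 7 and 6 are O(¬pay_taxes -> ¬retain_credential) and O(pay_taxes -> ¬retain_credential); every ideal world satisfies ¬pay_taxes or pay_taxes, so in either case ¬retain_credential holds — hence O(¬retain_credential).
Premise 2 is O(obtain_consent -> retain_credential); contrapositively O(¬retain_credential -> ¬obtain_consent). Since O(¬retain_credential) holds, K gives O(¬obtain_consent).
Premise 1, O(¬register_charter -> obtain_consent), contraposes to O(¬obtain_consent -> register_charter); with O(¬obtain_consent) we get O(register_charter).
Premise 3, O(¬quarantine_host -> ¬register_charter), contraposes to O(register_charter -> quarantine_host); with O(register_charter) we get O(quarantine_host).
With premise 9, O(quarantine_host -> forward_shipment), the K-axiom yields O(forward_shipment).
Yet premise 5 is F(forward_shipment), i.e. O(¬forward_shipment).
We now have both O(forward_shipment) and O(¬forward_shipment) — forward_shipment is simultaneously obligatory and forbidden, violating the D-axiom.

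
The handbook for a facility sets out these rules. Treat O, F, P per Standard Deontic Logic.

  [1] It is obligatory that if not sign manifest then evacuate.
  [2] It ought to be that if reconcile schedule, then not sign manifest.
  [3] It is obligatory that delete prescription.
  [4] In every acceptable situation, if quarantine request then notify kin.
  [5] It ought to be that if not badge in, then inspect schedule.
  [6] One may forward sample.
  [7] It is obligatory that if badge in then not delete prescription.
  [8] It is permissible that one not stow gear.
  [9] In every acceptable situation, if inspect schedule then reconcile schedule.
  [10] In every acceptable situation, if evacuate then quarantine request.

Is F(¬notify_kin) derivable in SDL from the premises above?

From premise 3 we have O(delete_prescription).
Premise 7, O(badge_in → ¬delete_prescription), contraposes to O(delete_prescription → ¬badge_in); with O(delete_prescription) we get O(¬badge_in).
Premise 5 is O(¬badge_in → inspect_schedule); since O(¬badge_in), deontic closure gives O(inspect_schedule).
Applying K to premise 9 (O(inspect_schedule → reconcile_schedule)) and O(inspect_schedule) yields O(reconcile_schedule).
Applying K to premise 2 (O(reconcile_schedule → ¬sign_manifest)) and O(reconcile_schedule) yields O(¬sign_manifest).
Applying K to premise 1 (O(¬sign_manifest → evacuate)) and O(¬sign_manifest) yields O(evacuate).
Premise 10 is O(evacuate → quarantine_request); since O(evacuate), deontic closure gives O(quarantine_request).
Applying K to premise 4 (O(quarantine_request → notify_kin)) and O(quarantine_request) yields O(notify_kin).
Premises 6, 8 do not contribute to this derivation.
So O(notify_kin) holds, i.e. F(¬notify_kin). The claim follows.

Yes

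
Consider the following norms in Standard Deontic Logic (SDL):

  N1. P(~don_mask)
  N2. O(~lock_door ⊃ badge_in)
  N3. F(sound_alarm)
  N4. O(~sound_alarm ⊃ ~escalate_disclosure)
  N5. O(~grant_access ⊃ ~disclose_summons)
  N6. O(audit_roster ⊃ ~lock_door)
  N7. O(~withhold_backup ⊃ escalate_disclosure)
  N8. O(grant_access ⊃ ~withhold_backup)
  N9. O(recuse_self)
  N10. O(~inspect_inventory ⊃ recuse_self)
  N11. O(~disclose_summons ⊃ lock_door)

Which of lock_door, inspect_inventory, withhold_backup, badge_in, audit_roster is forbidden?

audit_roster

F(sound_alarm) at premise 3 means O(~sound_alarm).
Premise 4 is O(~sound_alarm ⊃ ~escalate_disclosure); since O(~sound_alarm), deontic closure gives O(~escalate_disclosure).
Premise 7 is O(~withhold_backup ⊃ escalate_disclosure); contrapositively O(~escalate_disclosure ⊃ withhold_backup). Since O(~escalate_disclosure) holds, K gives O(withhold_backup).
Premise 8, O(grant_access ⊃ ~withhold_backup), contraposes to O(withhold_backup ⊃ ~grant_access); with O(withhold_backup) we get O(~grant_access).
With premise 5, O(~grant_access ⊃ ~disclose_summons), the K-axiom yields O(~disclose_summons).
With premise 11, O(~disclose_summons ⊃ lock_door), the K-axiom yields O(lock_door).
Premise 6, O(audit_roster ⊃ ~lock_door), contraposes to O(lock_door ⊃ ~audit_roster); with O(lock_door) we get O(~audit_roster).
So O(~audit_roster) holds, i.e. audit_roster is forbidden. None of the other listed options is forbidden under the premises.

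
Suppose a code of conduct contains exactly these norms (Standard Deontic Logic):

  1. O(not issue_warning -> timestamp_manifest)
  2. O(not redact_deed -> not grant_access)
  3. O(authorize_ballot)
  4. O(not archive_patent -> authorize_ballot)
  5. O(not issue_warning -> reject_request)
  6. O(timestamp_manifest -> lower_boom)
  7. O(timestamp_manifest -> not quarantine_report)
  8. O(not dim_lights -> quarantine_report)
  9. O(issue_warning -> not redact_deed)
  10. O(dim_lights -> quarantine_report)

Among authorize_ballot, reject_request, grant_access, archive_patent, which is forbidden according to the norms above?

grant_access

Premises 10 and 8 are O(dim_lights -> quarantine_report) and O(not dim_lights -> quarantine_report); every ideal world satisfies dim_lights or not dim_lights, so in either case quarantine_report holds — hence O(quarantine_report).
Premise 7, O(timestamp_manifest -> not quarantine_report), contraposes to O(quarantine_report -> not timestamp_manifest); with O(quarantine_report) we get O(not timestamp_manifest).
The contrapositive of premise 1 (O(not issue_warning -> timestamp_manifest)) is O(not timestamp_manifest -> issue_warning), and O(not timestamp_manifest) is already established, so O(issue_warning).
With premise 9, O(issue_warning -> not redact_deed), the K-axiom yields O(not redact_deed).
From O(not redact_deed) and premise 2, O(not redact_deed -> not grant_access), we obtain O(not grant_access).
So O(not grant_access) holds, i.e. grant_access is forbidden. None of the other listed options is forbidden under the premises.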